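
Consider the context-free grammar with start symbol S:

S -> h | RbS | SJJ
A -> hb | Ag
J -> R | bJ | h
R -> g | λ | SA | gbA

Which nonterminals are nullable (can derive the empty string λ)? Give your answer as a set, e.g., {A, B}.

Directly nullable (have an ε-rule): {R}.
J is nullable via J -> R (every symbol on the right is already known nullable).
Not nullable: A, S — each has a terminal in every rule's right-hand side or depends on a non-nullable symbol.

{J, R}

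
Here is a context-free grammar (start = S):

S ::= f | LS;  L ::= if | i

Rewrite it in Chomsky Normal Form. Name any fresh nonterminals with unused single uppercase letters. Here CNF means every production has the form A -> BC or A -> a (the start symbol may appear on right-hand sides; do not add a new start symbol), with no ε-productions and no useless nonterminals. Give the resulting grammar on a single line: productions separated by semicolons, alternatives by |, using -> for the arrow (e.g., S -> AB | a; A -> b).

No ε-productions.
No unit productions to eliminate.
TERM: introduce B -> f, A -> i and substitute in every rule of length ≥2.

S -> f | LS; A -> i; B -> f; L -> i | AB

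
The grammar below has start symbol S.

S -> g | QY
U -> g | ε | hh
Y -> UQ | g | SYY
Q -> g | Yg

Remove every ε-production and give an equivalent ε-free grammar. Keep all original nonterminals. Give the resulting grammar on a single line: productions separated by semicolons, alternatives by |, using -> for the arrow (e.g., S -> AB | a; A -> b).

S -> g | QY; Q -> g | Yg; U -> g | hh; Y -> Q | g | UQ | SYY

Nullable set: {U}.
Drop U -> ε.
Y -> UQ: U nullable, giving Q | UQ.
Unchanged (no nullable symbols): S -> QY; S -> g; Q -> Yg; Q -> g; U -> g; U -> hh; Y -> SYY; Y -> g.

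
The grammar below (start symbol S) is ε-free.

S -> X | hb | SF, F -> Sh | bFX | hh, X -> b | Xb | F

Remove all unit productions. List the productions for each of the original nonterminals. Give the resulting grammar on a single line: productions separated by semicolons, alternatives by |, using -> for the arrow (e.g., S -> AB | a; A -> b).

Unit productions: S->X, X->F.
Unit pairs (A ⇒* B via units): (S,F), (S,X), (X,F).
S: inherits non-unit rules of {F, S, X} → SF | Sh | Xb | b | bFX | hb | hh.
F: inherits non-unit rules of {F} → Sh | bFX | hh.
X: inherits non-unit rules of {F, X} → Sh | Xb | b | bFX | hh.

S -> b | SF | Sh | Xb | hb | hh | bFX; F -> Sh | hh | bFX; X -> b | Sh | Xb | hh | bFX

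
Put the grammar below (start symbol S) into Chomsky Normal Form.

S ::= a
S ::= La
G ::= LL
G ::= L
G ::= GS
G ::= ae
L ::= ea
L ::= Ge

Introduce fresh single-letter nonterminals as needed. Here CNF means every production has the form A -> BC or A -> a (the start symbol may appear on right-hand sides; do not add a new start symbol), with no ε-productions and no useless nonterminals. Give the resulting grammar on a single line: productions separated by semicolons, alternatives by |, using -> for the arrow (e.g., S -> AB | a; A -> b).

S -> a | LB; A -> e; B -> a; G -> AB | BA | GA | GS | LL; L -> AB | GA

No ε-productions.
After unit-elimination: S -> a | La; G -> GS | Ge | LL | ae | ea; L -> Ge | ea.
TERM: introduce B -> a, A -> e and substitute in every rule of length ≥2.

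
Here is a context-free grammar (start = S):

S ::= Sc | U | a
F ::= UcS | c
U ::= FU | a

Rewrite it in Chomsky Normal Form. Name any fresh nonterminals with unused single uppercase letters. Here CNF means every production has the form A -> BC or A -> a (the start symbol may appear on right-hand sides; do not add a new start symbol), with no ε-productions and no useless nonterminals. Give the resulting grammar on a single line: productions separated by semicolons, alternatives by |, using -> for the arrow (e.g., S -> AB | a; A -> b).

No ε-productions.
After unit-elimination: S -> a | FU | Sc; F -> c | UcS; U -> a | FU.
TERM: introduce A -> c and substitute in every rule of length ≥2.
BIN: F -> UAS becomes F -> UB, B -> AS.

S -> a | FU | SA; A -> c; B -> AS; F -> c | UB; U -> a | FU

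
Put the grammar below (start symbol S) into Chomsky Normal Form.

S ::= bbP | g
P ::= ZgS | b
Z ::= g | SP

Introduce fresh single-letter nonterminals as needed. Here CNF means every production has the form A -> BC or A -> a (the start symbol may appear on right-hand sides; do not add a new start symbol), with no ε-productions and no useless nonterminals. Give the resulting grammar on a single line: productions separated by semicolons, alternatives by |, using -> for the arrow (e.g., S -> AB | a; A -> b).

S -> g | BD; A -> g; B -> b; C -> AS; D -> BP; P -> b | ZC; Z -> g | SP

No ε-productions.
No unit productions to eliminate.
TERM: introduce B -> b, A -> g and substitute in every rule of length ≥2.
BIN: P -> ZAS becomes P -> ZC, C -> AS; S -> BBP becomes S -> BD, D -> BP.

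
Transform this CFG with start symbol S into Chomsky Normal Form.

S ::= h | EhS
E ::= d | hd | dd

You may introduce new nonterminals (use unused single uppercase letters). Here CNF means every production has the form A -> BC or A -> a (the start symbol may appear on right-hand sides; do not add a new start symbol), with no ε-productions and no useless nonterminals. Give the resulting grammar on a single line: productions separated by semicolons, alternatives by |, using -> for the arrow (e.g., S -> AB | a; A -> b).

S -> h | EC; A -> d; B -> h; C -> BS; E -> d | AA | BA

No ε-productions.
No unit productions to eliminate.
TERM: introduce A -> d, B -> h and substitute in every rule of length ≥2.
BIN: S -> EBS becomes S -> EC, C -> BS.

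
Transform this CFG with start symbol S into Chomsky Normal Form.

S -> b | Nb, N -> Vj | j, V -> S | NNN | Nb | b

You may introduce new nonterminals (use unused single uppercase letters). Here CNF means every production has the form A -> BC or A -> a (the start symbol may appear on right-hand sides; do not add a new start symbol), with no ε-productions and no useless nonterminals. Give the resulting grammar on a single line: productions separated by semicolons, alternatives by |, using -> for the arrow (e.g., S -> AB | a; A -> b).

S -> b | NB; A -> j; B -> b; C -> NN; N -> j | VA; V -> b | NB | NC

No ε-productions.
After unit-elimination: S -> b | Nb; N -> j | Vj; V -> b | Nb | NNN.
TERM: introduce B -> b, A -> j and substitute in every rule of length ≥2.
BIN: V -> NNN becomes V -> NC, C -> NN.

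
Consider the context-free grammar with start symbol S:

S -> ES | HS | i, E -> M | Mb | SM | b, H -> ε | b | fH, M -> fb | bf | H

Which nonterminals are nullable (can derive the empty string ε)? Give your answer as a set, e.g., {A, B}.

Directly nullable (have an ε-rule): {H}.
M is nullable via M -> H (every symbol on the right is already known nullable).
E is nullable via E -> M (every symbol on the right is already known nullable).
Not nullable: S — each has a terminal in every rule's right-hand side or depends on a non-nullable symbol.

{E, H, M}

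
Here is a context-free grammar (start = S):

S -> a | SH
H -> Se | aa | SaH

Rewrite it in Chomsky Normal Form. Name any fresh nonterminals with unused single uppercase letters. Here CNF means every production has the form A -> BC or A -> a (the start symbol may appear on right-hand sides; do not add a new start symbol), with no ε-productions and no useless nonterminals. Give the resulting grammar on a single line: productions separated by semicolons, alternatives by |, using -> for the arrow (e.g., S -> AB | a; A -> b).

S -> a | SH; A -> a; B -> e; C -> AH; H -> AA | SB | SC

No ε-productions.
No unit productions to eliminate.
TERM: introduce A -> a, B -> e and substitute in every rule of length ≥2.
BIN: H -> SAH becomes H -> SC, C -> AH.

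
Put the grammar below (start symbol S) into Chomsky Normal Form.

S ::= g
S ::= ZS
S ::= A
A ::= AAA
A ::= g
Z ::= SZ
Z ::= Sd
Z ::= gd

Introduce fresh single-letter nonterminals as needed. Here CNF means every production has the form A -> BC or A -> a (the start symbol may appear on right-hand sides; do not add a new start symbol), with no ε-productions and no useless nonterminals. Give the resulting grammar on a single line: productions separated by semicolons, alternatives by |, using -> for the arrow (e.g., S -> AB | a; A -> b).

S -> g | AE | ZS; A -> g | AD; B -> d; C -> g; D -> AA; E -> AA; Z -> CB | SB | SZ

No ε-productions.
After unit-elimination: S -> g | ZS | AAA; A -> g | AAA; Z -> SZ | Sd | gd.
TERM: introduce B -> d, C -> g and substitute in every rule of length ≥2.
BIN: A -> AAA becomes A -> AD, D -> AA; S -> AAA becomes S -> AE, E -> AA.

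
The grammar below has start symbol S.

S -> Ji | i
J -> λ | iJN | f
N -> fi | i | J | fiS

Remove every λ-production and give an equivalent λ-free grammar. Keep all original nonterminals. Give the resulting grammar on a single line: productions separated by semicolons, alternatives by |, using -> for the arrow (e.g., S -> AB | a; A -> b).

S -> i | Ji; J -> f | i | iJ | iN | iJN; N -> J | i | fi | fiS

Nullable set: {J, N}.
S -> Ji: J nullable, giving Ji | i.
Drop J -> λ.
J -> iJN: J, N nullable, giving i | iJ | iJN | iN.
N -> J: J nullable, giving J.
Unchanged (no nullable symbols): S -> i; J -> f; N -> fi; N -> fiS; N -> i.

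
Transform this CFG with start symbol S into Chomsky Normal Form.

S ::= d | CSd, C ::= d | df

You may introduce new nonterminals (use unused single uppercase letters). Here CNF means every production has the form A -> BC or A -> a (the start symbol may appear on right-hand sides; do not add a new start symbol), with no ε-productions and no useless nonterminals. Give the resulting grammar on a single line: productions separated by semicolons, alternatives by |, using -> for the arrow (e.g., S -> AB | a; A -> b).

S -> d | CD; A -> d; B -> f; C -> d | AB; D -> SA

No ε-productions.
No unit productions to eliminate.
TERM: introduce A -> d, B -> f and substitute in every rule of length ≥2.
BIN: S -> CSA becomes S -> CD, D -> SA.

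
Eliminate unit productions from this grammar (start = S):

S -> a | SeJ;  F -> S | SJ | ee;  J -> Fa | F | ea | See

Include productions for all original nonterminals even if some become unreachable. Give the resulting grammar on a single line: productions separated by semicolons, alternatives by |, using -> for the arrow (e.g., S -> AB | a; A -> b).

S -> a | SeJ; F -> a | SJ | ee | SeJ; J -> a | Fa | SJ | ea | ee | SeJ | See

Unit productions: F->S, J->F.
Unit pairs (A ⇒* B via units): (F,S), (J,F), (J,S).
S: inherits non-unit rules of {S} → SeJ | a.
F: inherits non-unit rules of {F, S} → SJ | SeJ | a | ee.
J: inherits non-unit rules of {F, J, S} → Fa | SJ | SeJ | See | a | ea | ee.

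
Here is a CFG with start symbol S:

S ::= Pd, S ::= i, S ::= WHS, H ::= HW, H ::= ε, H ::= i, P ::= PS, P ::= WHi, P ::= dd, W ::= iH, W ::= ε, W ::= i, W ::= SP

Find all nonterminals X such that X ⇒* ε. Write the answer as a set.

Directly nullable (have an ε-rule): {H, W}.
Not nullable: P, S — each has a terminal in every rule's right-hand side or depends on a non-nullable symbol.

{H, W}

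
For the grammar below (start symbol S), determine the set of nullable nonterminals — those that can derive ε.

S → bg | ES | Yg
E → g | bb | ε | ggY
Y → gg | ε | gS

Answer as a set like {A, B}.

Directly nullable (have an ε-rule): {E, Y}.
Not nullable: S — each has a terminal in every rule's right-hand side or depends on a non-nullable symbol.

{E, Y}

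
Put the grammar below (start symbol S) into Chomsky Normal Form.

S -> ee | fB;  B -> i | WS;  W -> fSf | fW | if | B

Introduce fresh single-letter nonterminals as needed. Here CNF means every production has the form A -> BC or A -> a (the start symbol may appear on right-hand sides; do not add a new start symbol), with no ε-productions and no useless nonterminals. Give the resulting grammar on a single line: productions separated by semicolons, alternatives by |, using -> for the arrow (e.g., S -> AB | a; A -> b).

No ε-productions.
After unit-elimination: S -> ee | fB; B -> i | WS; W -> i | WS | fW | if | fSf.
TERM: introduce A -> e, C -> f, D -> i and substitute in every rule of length ≥2.
BIN: W -> CSC becomes W -> CE, E -> SC.

S -> AA | CB; A -> e; B -> i | WS; C -> f; D -> i; E -> SC; W -> i | CE | CW | DC | WS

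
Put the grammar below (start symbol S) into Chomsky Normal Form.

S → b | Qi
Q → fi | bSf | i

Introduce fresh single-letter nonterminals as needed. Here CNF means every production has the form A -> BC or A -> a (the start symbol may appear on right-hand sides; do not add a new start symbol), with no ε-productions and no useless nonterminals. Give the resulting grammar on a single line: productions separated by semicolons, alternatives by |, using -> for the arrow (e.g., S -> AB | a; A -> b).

S -> b | QC; A -> b; B -> f; C -> i; D -> SB; Q -> i | AD | BC

No ε-productions.
No unit productions to eliminate.
TERM: introduce A -> b, B -> f, C -> i and substitute in every rule of length ≥2.
BIN: Q -> ASB becomes Q -> AD, D -> SB.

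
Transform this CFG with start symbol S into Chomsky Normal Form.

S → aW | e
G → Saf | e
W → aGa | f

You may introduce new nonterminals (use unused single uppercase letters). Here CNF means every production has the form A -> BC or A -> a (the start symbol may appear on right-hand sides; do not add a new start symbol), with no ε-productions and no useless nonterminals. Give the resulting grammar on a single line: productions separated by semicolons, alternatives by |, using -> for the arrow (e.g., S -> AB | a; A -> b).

No ε-productions.
No unit productions to eliminate.
TERM: introduce A -> a, B -> f and substitute in every rule of length ≥2.
BIN: G -> SAB becomes G -> SC, C -> AB; W -> AGA becomes W -> AD, D -> GA.

S -> e | AW; A -> a; B -> f; C -> AB; D -> GA; G -> e | SC; W -> f | AD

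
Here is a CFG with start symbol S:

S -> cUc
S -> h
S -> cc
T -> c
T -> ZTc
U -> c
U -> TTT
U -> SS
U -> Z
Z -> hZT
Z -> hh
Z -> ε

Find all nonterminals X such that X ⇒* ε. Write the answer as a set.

Directly nullable (have an ε-rule): {Z}.
U is nullable via U -> Z (every symbol on the right is already known nullable).
Not nullable: S, T — each has a terminal in every rule's right-hand side or depends on a non-nullable symbol.

{U, Z}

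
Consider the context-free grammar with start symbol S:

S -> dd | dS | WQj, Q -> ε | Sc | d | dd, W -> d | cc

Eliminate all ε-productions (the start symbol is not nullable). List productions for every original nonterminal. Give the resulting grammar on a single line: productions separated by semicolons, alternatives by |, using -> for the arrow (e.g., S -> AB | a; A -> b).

S -> Wj | dS | dd | WQj; Q -> d | Sc | dd; W -> d | cc

Nullable set: {Q}.
S -> WQj: Q nullable, giving WQj | Wj.
Drop Q -> ε.
Unchanged (no nullable symbols): S -> dS; S -> dd; Q -> Sc; Q -> d; Q -> dd; W -> cc; W -> d.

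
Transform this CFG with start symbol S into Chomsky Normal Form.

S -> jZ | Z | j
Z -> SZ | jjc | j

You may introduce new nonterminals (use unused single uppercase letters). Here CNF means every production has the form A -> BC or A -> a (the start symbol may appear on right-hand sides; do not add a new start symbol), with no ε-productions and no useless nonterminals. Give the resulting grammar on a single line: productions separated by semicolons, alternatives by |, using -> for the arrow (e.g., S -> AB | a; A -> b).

S -> j | AC | AZ | SZ; A -> j; B -> c; C -> AB; D -> AB; Z -> j | AD | SZ

No ε-productions.
After unit-elimination: S -> j | SZ | jZ | jjc; Z -> j | SZ | jjc.
TERM: introduce B -> c, A -> j and substitute in every rule of length ≥2.
BIN: S -> AAB becomes S -> AC, C -> AB; Z -> AAB becomes Z -> AD, D -> AB.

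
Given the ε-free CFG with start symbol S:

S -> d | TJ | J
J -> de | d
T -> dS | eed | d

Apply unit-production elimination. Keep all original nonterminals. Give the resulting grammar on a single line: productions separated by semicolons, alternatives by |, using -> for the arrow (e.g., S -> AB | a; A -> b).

S -> d | TJ | de; J -> d | de; T -> d | dS | eed

Unit productions: S->J.
Unit pairs (A ⇒* B via units): (S,J).
S: inherits non-unit rules of {J, S} → TJ | d | de.
J: inherits non-unit rules of {J} → d | de.
T: inherits non-unit rules of {T} → d | dS | eed.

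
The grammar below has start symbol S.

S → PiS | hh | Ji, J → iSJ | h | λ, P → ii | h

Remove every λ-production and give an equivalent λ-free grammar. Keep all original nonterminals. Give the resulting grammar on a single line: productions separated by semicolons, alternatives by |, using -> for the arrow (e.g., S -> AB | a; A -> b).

Nullable set: {J}.
S -> Ji: J nullable, giving Ji | i.
Drop J -> λ.
J -> iSJ: J nullable, giving iS | iSJ.
Unchanged (no nullable symbols): S -> PiS; S -> hh; J -> h; P -> h; P -> ii.

S -> i | Ji | hh | PiS; J -> h | iS | iSJ; P -> h | ii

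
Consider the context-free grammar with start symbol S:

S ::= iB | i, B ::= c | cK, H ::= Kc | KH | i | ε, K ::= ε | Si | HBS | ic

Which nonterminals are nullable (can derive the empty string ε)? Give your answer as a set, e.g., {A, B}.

{H, K}

Directly nullable (have an ε-rule): {H, K}.
Not nullable: B, S — each has a terminal in every rule's right-hand side or depends on a non-nullable symbol.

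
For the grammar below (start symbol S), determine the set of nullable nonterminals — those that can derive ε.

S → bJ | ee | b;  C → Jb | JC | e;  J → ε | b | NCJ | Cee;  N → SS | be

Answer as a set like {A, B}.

{J}

Directly nullable (have an ε-rule): {J}.
Not nullable: C, N, S — each has a terminal in every rule's right-hand side or depends on a non-nullable symbol.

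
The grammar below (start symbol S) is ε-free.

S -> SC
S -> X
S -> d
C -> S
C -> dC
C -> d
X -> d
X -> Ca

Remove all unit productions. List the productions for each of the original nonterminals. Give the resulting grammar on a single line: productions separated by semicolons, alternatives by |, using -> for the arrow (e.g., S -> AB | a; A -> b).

Unit productions: C->S, S->X.
Unit pairs (A ⇒* B via units): (C,S), (C,X), (S,X).
S: inherits non-unit rules of {S, X} → Ca | SC | d.
C: inherits non-unit rules of {C, S, X} → Ca | SC | d | dC.
X: inherits non-unit rules of {X} → Ca | d.

S -> d | Ca | SC; C -> d | Ca | SC | dC; X -> d | Ca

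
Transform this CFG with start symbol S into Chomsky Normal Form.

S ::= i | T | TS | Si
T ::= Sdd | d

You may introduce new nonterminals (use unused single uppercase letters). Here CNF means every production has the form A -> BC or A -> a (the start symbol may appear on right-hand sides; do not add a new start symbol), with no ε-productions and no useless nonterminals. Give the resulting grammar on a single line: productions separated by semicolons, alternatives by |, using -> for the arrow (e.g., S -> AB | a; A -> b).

S -> d | i | SB | SC | TS; A -> d; B -> i; C -> AA; D -> AA; T -> d | SD

No ε-productions.
After unit-elimination: S -> d | i | Si | TS | Sdd; T -> d | Sdd.
TERM: introduce A -> d, B -> i and substitute in every rule of length ≥2.
BIN: S -> SAA becomes S -> SC, C -> AA; T -> SAA becomes T -> SD, D -> AA.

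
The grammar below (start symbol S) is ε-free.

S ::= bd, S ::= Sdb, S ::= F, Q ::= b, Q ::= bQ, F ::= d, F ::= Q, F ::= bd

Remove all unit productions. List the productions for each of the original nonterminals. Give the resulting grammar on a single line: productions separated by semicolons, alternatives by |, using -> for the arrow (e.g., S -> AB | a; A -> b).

S -> b | d | bQ | bd | Sdb; F -> b | d | bQ | bd; Q -> b | bQ

Unit productions: F->Q, S->F.
Unit pairs (A ⇒* B via units): (F,Q), (S,F), (S,Q).
S: inherits non-unit rules of {F, Q, S} → Sdb | b | bQ | bd | d.
F: inherits non-unit rules of {F, Q} → b | bQ | bd | d.
Q: inherits non-unit rules of {Q} → b | bQ.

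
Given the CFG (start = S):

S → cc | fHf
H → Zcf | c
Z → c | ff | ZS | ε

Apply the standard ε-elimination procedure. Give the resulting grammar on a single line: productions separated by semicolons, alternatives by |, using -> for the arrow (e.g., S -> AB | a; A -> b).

Nullable set: {Z}.
H -> Zcf: Z nullable, giving Zcf | cf.
Drop Z -> ε.
Z -> ZS: Z nullable, giving S | ZS.
Unchanged (no nullable symbols): S -> cc; S -> fHf; H -> c; Z -> c; Z -> ff.

S -> cc | fHf; H -> c | cf | Zcf; Z -> S | c | ZS | ff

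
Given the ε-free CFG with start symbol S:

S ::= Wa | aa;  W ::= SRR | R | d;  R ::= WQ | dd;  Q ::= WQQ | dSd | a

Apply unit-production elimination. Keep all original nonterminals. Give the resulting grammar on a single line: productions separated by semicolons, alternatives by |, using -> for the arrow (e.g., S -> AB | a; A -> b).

Unit productions: W->R.
Unit pairs (A ⇒* B via units): (W,R).
S: inherits non-unit rules of {S} → Wa | aa.
Q: inherits non-unit rules of {Q} → WQQ | a | dSd.
R: inherits non-unit rules of {R} → WQ | dd.
W: inherits non-unit rules of {R, W} → SRR | WQ | d | dd.

S -> Wa | aa; Q -> a | WQQ | dSd; R -> WQ | dd; W -> d | WQ | dd | SRR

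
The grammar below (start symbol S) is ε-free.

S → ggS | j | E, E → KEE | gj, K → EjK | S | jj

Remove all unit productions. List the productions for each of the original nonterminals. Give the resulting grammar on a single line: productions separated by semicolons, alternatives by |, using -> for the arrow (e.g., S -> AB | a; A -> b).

S -> j | gj | KEE | ggS; E -> gj | KEE; K -> j | gj | jj | EjK | KEE | ggS

Unit productions: K->S, S->E.
Unit pairs (A ⇒* B via units): (K,E), (K,S), (S,E).
S: inherits non-unit rules of {E, S} → KEE | ggS | gj | j.
E: inherits non-unit rules of {E} → KEE | gj.
K: inherits non-unit rules of {E, K, S} → EjK | KEE | ggS | gj | j | jj.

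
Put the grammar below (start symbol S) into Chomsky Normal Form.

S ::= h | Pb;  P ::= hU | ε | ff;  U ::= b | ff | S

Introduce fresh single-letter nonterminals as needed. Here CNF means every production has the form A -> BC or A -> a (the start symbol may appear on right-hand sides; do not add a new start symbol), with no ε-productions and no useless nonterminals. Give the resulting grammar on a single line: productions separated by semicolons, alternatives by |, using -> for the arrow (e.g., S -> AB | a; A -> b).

S -> b | h | PC; A -> f; B -> h; C -> b; P -> AA | BU; U -> b | h | AA | PC

Nullable: {P}; after ε-elimination: S -> b | h | Pb; P -> ff | hU; U -> S | b | ff.
After unit-elimination: S -> b | h | Pb; P -> ff | hU; U -> b | h | Pb | ff.
TERM: introduce C -> b, A -> f, B -> h and substitute in every rule of length ≥2.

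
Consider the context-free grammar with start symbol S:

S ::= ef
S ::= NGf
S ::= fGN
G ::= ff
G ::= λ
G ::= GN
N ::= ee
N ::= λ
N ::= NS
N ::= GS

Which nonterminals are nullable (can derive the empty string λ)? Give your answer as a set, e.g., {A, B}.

{G, N}

Directly nullable (have an ε-rule): {G, N}.
Not nullable: S — each has a terminal in every rule's right-hand side or depends on a non-nullable symbol.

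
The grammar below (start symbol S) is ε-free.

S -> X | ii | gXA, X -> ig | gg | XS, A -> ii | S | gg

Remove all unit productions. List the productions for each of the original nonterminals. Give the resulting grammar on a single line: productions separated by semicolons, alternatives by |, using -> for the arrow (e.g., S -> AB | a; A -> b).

S -> XS | gg | ig | ii | gXA; A -> XS | gg | ig | ii | gXA; X -> XS | gg | ig

Unit productions: A->S, S->X.
Unit pairs (A ⇒* B via units): (A,S), (A,X), (S,X).
S: inherits non-unit rules of {S, X} → XS | gXA | gg | ig | ii.
A: inherits non-unit rules of {A, S, X} → XS | gXA | gg | ig | ii.
X: inherits non-unit rules of {X} → XS | gg | ig.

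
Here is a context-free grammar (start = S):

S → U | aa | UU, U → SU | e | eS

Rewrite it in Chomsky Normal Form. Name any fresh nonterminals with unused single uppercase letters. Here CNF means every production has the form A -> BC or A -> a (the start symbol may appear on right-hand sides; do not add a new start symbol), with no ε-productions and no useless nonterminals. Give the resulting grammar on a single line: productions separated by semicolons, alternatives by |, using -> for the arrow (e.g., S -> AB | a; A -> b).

No ε-productions.
After unit-elimination: S -> e | SU | UU | aa | eS; U -> e | SU | eS.
TERM: introduce A -> a, B -> e and substitute in every rule of length ≥2.

S -> e | AA | BS | SU | UU; A -> a; B -> e; U -> e | BS | SU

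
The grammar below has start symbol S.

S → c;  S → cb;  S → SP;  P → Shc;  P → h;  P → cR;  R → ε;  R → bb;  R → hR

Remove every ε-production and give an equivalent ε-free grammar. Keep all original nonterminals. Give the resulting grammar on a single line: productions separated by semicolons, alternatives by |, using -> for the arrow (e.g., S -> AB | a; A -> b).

S -> c | SP | cb; P -> c | h | cR | Shc; R -> h | bb | hR

Nullable set: {R}.
P -> cR: R nullable, giving c | cR.
Drop R -> ε.
R -> hR: R nullable, giving h | hR.
Unchanged (no nullable symbols): S -> SP; S -> c; S -> cb; P -> Shc; P -> h; R -> bb.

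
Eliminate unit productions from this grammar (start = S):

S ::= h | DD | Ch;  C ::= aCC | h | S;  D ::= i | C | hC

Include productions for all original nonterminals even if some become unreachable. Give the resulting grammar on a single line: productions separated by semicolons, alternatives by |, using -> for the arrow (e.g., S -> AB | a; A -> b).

S -> h | Ch | DD; C -> h | Ch | DD | aCC; D -> h | i | Ch | DD | hC | aCC

Unit productions: C->S, D->C.
Unit pairs (A ⇒* B via units): (C,S), (D,C), (D,S).
S: inherits non-unit rules of {S} → Ch | DD | h.
C: inherits non-unit rules of {C, S} → Ch | DD | aCC | h.
D: inherits non-unit rules of {C, D, S} → Ch | DD | aCC | h | hC | i.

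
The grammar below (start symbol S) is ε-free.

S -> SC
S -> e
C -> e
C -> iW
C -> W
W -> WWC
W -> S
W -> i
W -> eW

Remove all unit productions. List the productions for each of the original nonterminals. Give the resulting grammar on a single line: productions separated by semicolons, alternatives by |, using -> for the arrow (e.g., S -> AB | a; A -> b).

S -> e | SC; C -> e | i | SC | eW | iW | WWC; W -> e | i | SC | eW | WWC

Unit productions: C->W, W->S.
Unit pairs (A ⇒* B via units): (C,S), (C,W), (W,S).
S: inherits non-unit rules of {S} → SC | e.
C: inherits non-unit rules of {C, S, W} → SC | WWC | e | eW | i | iW.
W: inherits non-unit rules of {S, W} → SC | WWC | e | eW | i.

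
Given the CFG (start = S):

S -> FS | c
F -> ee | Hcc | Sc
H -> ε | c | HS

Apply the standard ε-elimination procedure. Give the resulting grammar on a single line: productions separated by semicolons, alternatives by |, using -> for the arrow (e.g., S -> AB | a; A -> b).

S -> c | FS; F -> Sc | cc | ee | Hcc; H -> S | c | HS

Nullable set: {H}.
F -> Hcc: H nullable, giving Hcc | cc.
Drop H -> ε.
H -> HS: H nullable, giving HS | S.
Unchanged (no nullable symbols): S -> FS; S -> c; F -> Sc; F -> ee; H -> c.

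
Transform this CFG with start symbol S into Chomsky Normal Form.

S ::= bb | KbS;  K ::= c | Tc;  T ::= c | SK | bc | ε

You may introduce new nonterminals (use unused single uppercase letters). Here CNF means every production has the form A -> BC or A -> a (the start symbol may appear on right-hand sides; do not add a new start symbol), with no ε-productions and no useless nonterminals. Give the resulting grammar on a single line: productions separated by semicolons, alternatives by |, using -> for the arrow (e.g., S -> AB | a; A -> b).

S -> BB | KC; A -> c; B -> b; C -> BS; K -> c | TA; T -> c | BA | SK

Nullable: {T}; after ε-elimination: S -> bb | KbS; K -> c | Tc; T -> c | SK | bc.
No unit productions to eliminate.
TERM: introduce B -> b, A -> c and substitute in every rule of length ≥2.
BIN: S -> KBS becomes S -> KC, C -> BS.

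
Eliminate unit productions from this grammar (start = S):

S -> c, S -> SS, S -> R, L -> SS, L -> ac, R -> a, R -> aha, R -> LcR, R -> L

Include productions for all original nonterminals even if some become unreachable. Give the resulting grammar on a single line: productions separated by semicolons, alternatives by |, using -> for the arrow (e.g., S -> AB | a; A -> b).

S -> a | c | SS | ac | LcR | aha; L -> SS | ac; R -> a | SS | ac | LcR | aha

Unit productions: R->L, S->R.
Unit pairs (A ⇒* B via units): (R,L), (S,L), (S,R).
S: inherits non-unit rules of {L, R, S} → LcR | SS | a | ac | aha | c.
L: inherits non-unit rules of {L} → SS | ac.
R: inherits non-unit rules of {L, R} → LcR | SS | a | ac | aha.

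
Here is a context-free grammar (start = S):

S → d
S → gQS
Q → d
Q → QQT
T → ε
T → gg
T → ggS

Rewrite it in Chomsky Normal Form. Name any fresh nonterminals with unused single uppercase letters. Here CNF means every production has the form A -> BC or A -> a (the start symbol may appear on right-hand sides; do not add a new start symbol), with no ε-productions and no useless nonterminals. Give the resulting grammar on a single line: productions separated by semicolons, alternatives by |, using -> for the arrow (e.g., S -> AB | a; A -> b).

Nullable: {T}; after ε-elimination: S -> d | gQS; Q -> d | QQ | QQT; T -> gg | ggS.
No unit productions to eliminate.
TERM: introduce A -> g and substitute in every rule of length ≥2.
BIN: Q -> QQT becomes Q -> QB, B -> QT; S -> AQS becomes S -> AC, C -> QS; T -> AAS becomes T -> AD, D -> AS.

S -> d | AC; A -> g; B -> QT; C -> QS; D -> AS; Q -> d | QB | QQ; T -> AA | AD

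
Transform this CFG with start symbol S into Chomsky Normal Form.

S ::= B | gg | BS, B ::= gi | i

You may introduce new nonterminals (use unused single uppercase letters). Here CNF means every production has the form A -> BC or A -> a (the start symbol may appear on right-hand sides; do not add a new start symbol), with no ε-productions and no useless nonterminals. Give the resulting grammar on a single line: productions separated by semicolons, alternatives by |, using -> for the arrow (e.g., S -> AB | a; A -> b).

S -> i | AA | AC | BS; A -> g; B -> i | AC; C -> i

No ε-productions.
After unit-elimination: S -> i | BS | gg | gi; B -> i | gi.
TERM: introduce A -> g, C -> i and substitute in every rule of length ≥2.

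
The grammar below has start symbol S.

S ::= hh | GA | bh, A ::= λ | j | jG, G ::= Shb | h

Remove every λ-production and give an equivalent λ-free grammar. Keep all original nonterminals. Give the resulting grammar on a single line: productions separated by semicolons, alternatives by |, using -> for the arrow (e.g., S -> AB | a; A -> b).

Nullable set: {A}.
S -> GA: A nullable, giving G | GA.
Drop A -> λ.
Unchanged (no nullable symbols): S -> bh; S -> hh; A -> j; A -> jG; G -> Shb; G -> h.

S -> G | GA | bh | hh; A -> j | jG; G -> h | Shb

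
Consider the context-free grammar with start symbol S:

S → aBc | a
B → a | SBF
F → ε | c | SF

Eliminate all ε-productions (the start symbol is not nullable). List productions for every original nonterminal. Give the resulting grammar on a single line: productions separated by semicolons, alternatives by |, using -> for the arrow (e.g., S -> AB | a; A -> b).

Nullable set: {F}.
B -> SBF: F nullable, giving SB | SBF.
Drop F -> ε.
F -> SF: F nullable, giving S | SF.
Unchanged (no nullable symbols): S -> a; S -> aBc; B -> a; F -> c.

S -> a | aBc; B -> a | SB | SBF; F -> S | c | SF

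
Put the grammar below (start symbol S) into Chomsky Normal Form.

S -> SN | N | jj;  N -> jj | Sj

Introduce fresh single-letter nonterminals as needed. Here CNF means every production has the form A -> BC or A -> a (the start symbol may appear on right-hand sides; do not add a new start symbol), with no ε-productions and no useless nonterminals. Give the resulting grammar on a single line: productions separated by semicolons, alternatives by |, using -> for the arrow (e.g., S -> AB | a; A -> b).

No ε-productions.
After unit-elimination: S -> SN | Sj | jj; N -> Sj | jj.
TERM: introduce A -> j and substitute in every rule of length ≥2.

S -> AA | SA | SN; A -> j; N -> AA | SA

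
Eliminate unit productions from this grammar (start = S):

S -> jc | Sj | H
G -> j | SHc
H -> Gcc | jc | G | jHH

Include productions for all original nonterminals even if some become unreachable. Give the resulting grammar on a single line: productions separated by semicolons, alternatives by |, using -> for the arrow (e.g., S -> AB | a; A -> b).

S -> j | Sj | jc | Gcc | SHc | jHH; G -> j | SHc; H -> j | jc | Gcc | SHc | jHH

Unit productions: H->G, S->H.
Unit pairs (A ⇒* B via units): (H,G), (S,G), (S,H).
S: inherits non-unit rules of {G, H, S} → Gcc | SHc | Sj | j | jHH | jc.
G: inherits non-unit rules of {G} → SHc | j.
H: inherits non-unit rules of {G, H} → Gcc | SHc | j | jHH | jc.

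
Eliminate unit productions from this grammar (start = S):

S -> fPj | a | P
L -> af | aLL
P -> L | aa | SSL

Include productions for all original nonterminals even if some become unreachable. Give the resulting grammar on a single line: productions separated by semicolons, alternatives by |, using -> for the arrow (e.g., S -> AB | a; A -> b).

Unit productions: P->L, S->P.
Unit pairs (A ⇒* B via units): (P,L), (S,L), (S,P).
S: inherits non-unit rules of {L, P, S} → SSL | a | aLL | aa | af | fPj.
L: inherits non-unit rules of {L} → aLL | af.
P: inherits non-unit rules of {L, P} → SSL | aLL | aa | af.

S -> a | aa | af | SSL | aLL | fPj; L -> af | aLL; P -> aa | af | SSL | aLL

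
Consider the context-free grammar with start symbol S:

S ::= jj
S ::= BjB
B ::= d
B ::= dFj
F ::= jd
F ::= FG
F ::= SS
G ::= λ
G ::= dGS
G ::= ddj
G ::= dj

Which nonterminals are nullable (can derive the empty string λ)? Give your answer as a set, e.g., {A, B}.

{G}

Directly nullable (have an ε-rule): {G}.
Not nullable: B, F, S — each has a terminal in every rule's right-hand side or depends on a non-nullable symbol.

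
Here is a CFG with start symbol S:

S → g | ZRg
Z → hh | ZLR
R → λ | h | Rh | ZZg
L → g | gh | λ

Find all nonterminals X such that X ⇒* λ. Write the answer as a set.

{L, R}

Directly nullable (have an ε-rule): {L, R}.
Not nullable: S, Z — each has a terminal in every rule's right-hand side or depends on a non-nullable symbol.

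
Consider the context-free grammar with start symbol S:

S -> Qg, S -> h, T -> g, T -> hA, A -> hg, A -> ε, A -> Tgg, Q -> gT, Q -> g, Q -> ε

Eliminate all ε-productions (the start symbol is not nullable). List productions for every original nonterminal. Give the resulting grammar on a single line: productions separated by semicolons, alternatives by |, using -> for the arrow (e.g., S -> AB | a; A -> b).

S -> g | h | Qg; A -> hg | Tgg; Q -> g | gT; T -> g | h | hA

Nullable set: {A, Q}.
S -> Qg: Q nullable, giving Qg | g.
Drop A -> ε.
Drop Q -> ε.
T -> hA: A nullable, giving h | hA.
Unchanged (no nullable symbols): S -> h; A -> Tgg; A -> hg; Q -> g; Q -> gT; T -> g.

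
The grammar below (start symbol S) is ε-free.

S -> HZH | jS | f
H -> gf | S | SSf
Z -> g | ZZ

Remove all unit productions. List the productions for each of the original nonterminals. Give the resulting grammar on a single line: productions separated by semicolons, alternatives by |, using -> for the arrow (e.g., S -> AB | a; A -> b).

S -> f | jS | HZH; H -> f | gf | jS | HZH | SSf; Z -> g | ZZ

Unit productions: H->S.
Unit pairs (A ⇒* B via units): (H,S).
S: inherits non-unit rules of {S} → HZH | f | jS.
H: inherits non-unit rules of {H, S} → HZH | SSf | f | gf | jS.
Z: inherits non-unit rules of {Z} → ZZ | g.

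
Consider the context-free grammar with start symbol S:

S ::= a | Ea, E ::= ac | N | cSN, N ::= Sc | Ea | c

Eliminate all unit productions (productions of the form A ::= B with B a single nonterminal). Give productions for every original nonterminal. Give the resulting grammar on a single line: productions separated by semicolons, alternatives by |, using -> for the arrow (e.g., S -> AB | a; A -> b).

S -> a | Ea; E -> c | Ea | Sc | ac | cSN; N -> c | Ea | Sc

Unit productions: E->N.
Unit pairs (A ⇒* B via units): (E,N).
S: inherits non-unit rules of {S} → Ea | a.
E: inherits non-unit rules of {E, N} → Ea | Sc | ac | c | cSN.
N: inherits non-unit rules of {N} → Ea | Sc | c.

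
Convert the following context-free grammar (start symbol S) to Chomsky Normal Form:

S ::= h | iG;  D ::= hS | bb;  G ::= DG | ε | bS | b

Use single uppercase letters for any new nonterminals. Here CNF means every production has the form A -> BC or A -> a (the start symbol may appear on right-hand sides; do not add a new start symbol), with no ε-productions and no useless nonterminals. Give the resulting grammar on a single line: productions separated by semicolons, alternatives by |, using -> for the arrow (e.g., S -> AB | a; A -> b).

Nullable: {G}; after ε-elimination: S -> h | i | iG; D -> bb | hS; G -> D | b | DG | bS.
After unit-elimination: S -> h | i | iG; D -> bb | hS; G -> b | DG | bS | bb | hS.
TERM: introduce A -> b, B -> h, C -> i and substitute in every rule of length ≥2.

S -> h | i | CG; A -> b; B -> h; C -> i; D -> AA | BS; G -> b | AA | AS | BS | DG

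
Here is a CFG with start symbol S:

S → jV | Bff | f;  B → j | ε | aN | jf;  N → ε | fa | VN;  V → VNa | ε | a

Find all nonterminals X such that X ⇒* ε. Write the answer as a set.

{B, N, V}

Directly nullable (have an ε-rule): {B, N, V}.
Not nullable: S — each has a terminal in every rule's right-hand side or depends on a non-nullable symbol.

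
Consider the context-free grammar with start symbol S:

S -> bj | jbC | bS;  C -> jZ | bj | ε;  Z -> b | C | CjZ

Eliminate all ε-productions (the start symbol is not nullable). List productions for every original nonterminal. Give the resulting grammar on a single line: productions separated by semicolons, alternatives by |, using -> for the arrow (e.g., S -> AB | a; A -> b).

S -> bS | bj | jb | jbC; C -> j | bj | jZ; Z -> C | b | j | Cj | jZ | CjZ

Nullable set: {C, Z}.
S -> jbC: C nullable, giving jb | jbC.
Drop C -> ε.
C -> jZ: Z nullable, giving j | jZ.
Z -> C: C nullable, giving C.
Z -> CjZ: C, Z nullable, giving Cj | CjZ | j | jZ.
Unchanged (no nullable symbols): S -> bS; S -> bj; C -> bj; Z -> b.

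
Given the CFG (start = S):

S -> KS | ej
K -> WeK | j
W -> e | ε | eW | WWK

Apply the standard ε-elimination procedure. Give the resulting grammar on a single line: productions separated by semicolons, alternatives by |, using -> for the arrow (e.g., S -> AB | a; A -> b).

S -> KS | ej; K -> j | eK | WeK; W -> K | e | WK | eW | WWK

Nullable set: {W}.
K -> WeK: W nullable, giving WeK | eK.
Drop W -> ε.
W -> WWK: W, W nullable, giving K | WK | WWK.
W -> eW: W nullable, giving e | eW.
Unchanged (no nullable symbols): S -> KS; S -> ej; K -> j; W -> e.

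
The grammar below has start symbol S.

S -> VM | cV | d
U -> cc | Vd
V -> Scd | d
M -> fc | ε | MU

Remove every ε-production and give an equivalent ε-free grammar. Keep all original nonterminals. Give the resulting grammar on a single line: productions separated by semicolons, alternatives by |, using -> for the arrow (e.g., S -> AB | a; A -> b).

S -> V | d | VM | cV; M -> U | MU | fc; U -> Vd | cc; V -> d | Scd

Nullable set: {M}.
S -> VM: M nullable, giving V | VM.
Drop M -> ε.
M -> MU: M nullable, giving MU | U.
Unchanged (no nullable symbols): S -> cV; S -> d; M -> fc; U -> Vd; U -> cc; V -> Scd; V -> d.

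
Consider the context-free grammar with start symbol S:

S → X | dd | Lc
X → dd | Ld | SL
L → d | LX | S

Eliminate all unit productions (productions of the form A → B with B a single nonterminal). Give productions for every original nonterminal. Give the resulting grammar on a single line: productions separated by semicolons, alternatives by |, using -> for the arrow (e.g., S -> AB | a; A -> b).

Unit productions: L->S, S->X.
Unit pairs (A ⇒* B via units): (L,S), (L,X), (S,X).
S: inherits non-unit rules of {S, X} → Lc | Ld | SL | dd.
L: inherits non-unit rules of {L, S, X} → LX | Lc | Ld | SL | d | dd.
X: inherits non-unit rules of {X} → Ld | SL | dd.

S -> Lc | Ld | SL | dd; L -> d | LX | Lc | Ld | SL | dd; X -> Ld | SL | dd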